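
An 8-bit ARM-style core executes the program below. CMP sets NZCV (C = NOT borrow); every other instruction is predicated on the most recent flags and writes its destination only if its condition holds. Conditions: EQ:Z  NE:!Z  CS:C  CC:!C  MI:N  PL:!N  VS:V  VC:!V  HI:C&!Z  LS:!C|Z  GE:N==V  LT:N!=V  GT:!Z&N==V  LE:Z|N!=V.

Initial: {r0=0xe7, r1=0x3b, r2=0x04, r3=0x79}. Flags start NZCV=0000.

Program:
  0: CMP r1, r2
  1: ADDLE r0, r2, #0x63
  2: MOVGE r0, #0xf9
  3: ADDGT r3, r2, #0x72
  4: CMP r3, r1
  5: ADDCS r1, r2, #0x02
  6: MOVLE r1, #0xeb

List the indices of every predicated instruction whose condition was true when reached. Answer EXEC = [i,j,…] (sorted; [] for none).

0: ✓ CMP  NZCV=0010
1: · ADDLE
2: ✓ MOVGE  r0←0xf9
3: ✓ ADDGT  r3←0x76
4: ✓ CMP  NZCV=0010
5: ✓ ADDCS  r1←0x06
6: · MOVLE

EXEC = [2,3,5]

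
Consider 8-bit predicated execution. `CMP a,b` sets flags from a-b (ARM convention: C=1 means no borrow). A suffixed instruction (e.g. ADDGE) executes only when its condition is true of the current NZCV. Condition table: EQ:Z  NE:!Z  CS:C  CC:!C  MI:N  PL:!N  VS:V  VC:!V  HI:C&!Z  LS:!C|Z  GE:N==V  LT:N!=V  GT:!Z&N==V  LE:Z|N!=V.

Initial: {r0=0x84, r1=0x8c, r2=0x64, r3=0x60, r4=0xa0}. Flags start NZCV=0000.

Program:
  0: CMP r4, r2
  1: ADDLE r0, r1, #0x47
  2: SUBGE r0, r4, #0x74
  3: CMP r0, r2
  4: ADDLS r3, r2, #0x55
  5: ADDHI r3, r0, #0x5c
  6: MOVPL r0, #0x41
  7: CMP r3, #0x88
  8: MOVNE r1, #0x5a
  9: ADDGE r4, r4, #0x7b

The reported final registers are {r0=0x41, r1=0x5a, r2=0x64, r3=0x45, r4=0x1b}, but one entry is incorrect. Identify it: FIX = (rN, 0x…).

0: ✓ CMP  NZCV=0011
1: ✓ ADDLE  r0←0xd3
2: · SUBGE
3: ✓ CMP  NZCV=0011
4: · ADDLS
5: ✓ ADDHI  r3←0x2f
6: ✓ MOVPL  r0←0x41
7: ✓ CMP  NZCV=1001
8: ✓ MOVNE  r1←0x5a
9: ✓ ADDGE  r4←0x1b

FIX = (r3, 0x2f)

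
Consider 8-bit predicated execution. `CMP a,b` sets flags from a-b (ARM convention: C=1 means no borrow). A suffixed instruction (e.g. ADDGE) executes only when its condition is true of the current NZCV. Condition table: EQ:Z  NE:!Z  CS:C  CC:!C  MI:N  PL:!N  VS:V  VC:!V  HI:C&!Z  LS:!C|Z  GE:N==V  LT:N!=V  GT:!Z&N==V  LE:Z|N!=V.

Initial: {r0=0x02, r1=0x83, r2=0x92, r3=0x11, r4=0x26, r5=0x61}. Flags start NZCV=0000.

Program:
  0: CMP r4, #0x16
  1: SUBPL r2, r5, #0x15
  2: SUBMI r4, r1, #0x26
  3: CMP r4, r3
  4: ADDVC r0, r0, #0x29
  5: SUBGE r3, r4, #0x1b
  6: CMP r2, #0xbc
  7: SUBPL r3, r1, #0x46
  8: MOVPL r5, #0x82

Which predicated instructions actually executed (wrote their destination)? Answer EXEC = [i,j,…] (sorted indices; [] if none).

EXEC = [1,4,5]

0: ✓ CMP  NZCV=0010
1: ✓ SUBPL  r2←0x4c
2: · SUBMI
3: ✓ CMP  NZCV=0010
4: ✓ ADDVC  r0←0x2b
5: ✓ SUBGE  r3←0x0b
6: ✓ CMP  NZCV=1001
7: · SUBPL
8: · MOVPL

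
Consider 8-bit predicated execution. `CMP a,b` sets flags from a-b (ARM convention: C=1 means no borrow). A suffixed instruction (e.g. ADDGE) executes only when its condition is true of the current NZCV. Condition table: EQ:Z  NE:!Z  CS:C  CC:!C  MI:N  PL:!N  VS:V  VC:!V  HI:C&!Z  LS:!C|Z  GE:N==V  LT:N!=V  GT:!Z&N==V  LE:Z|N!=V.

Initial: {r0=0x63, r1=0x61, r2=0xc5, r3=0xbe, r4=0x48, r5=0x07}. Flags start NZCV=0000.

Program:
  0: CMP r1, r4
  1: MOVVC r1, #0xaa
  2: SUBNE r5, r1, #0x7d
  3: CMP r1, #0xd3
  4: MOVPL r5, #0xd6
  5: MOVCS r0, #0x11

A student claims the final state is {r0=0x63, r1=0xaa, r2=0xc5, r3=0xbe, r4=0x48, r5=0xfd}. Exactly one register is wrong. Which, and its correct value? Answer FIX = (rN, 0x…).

0: ✓ CMP  NZCV=0010
1: ✓ MOVVC  r1←0xaa
2: ✓ SUBNE  r5←0x2d
3: ✓ CMP  NZCV=1000
4: · MOVPL
5: · MOVCS

FIX = (r5, 0x2d)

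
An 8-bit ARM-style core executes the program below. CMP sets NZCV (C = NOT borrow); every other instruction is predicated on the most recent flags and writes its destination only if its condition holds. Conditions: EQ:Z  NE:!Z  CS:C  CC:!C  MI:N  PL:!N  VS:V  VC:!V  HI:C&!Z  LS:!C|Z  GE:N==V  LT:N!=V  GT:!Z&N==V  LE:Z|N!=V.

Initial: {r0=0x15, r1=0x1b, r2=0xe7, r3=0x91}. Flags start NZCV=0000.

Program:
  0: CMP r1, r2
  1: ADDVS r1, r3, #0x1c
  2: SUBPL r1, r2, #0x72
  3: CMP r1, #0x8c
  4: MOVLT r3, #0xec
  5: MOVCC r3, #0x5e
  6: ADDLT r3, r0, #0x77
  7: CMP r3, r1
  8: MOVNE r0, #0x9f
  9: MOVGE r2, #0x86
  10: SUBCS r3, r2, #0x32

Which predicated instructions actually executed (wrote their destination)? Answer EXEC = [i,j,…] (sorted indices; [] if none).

0: ✓ CMP  NZCV=0000
1: · ADDVS
2: ✓ SUBPL  r1←0x75
3: ✓ CMP  NZCV=1001
4: · MOVLT
5: ✓ MOVCC  r3←0x5e
6: · ADDLT
7: ✓ CMP  NZCV=1000
8: ✓ MOVNE  r0←0x9f
9: · MOVGE
10: · SUBCS

EXEC = [2,5,8]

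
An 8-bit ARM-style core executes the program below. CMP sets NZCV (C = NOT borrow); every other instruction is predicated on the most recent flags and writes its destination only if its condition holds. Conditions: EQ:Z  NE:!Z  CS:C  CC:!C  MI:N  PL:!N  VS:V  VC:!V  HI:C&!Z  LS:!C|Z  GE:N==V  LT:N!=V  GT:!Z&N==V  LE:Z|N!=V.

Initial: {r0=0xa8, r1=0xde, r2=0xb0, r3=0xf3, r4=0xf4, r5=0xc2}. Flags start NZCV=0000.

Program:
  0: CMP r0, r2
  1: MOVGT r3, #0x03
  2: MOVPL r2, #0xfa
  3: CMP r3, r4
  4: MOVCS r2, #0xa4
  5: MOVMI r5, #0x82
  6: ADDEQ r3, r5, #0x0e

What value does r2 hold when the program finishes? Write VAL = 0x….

VAL = 0xb0

0: ✓ CMP  NZCV=1000
1: · MOVGT
2: · MOVPL
3: ✓ CMP  NZCV=1000
4: · MOVCS
5: ✓ MOVMI  r5←0x82
6: · ADDEQ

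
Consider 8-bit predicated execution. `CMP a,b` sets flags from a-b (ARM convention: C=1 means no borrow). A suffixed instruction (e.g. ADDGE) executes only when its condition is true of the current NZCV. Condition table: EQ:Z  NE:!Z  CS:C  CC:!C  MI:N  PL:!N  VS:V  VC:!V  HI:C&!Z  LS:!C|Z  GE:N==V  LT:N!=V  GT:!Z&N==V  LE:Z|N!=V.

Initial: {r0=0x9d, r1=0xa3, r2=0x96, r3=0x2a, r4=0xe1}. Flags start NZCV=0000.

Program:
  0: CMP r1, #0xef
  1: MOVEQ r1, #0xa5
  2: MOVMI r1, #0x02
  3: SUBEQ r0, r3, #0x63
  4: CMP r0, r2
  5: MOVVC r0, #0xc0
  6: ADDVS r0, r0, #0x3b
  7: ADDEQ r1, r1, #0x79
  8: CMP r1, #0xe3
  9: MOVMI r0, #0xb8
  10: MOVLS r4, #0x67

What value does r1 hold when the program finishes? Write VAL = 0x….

VAL = 0x02

0: ✓ CMP  NZCV=1000
1: · MOVEQ
2: ✓ MOVMI  r1←0x02
3: · SUBEQ
4: ✓ CMP  NZCV=0010
5: ✓ MOVVC  r0←0xc0
6: · ADDVS
7: · ADDEQ
8: ✓ CMP  NZCV=0000
9: · MOVMI
10: ✓ MOVLS  r4←0x67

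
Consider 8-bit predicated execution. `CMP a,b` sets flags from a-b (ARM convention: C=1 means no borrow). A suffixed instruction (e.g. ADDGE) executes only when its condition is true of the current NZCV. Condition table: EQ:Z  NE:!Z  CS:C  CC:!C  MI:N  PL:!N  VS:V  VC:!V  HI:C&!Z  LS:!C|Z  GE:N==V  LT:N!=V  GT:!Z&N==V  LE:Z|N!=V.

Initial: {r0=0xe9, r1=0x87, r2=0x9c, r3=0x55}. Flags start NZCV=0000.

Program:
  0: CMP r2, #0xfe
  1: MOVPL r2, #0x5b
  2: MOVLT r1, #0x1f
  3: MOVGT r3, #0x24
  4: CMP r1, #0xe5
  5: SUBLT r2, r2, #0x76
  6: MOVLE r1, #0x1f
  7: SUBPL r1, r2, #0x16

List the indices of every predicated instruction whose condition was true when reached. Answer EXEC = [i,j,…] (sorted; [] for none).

EXEC = [2,7]

0: ✓ CMP  NZCV=1000
1: · MOVPL
2: ✓ MOVLT  r1←0x1f
3: · MOVGT
4: ✓ CMP  NZCV=0000
5: · SUBLT
6: · MOVLE
7: ✓ SUBPL  r1←0x86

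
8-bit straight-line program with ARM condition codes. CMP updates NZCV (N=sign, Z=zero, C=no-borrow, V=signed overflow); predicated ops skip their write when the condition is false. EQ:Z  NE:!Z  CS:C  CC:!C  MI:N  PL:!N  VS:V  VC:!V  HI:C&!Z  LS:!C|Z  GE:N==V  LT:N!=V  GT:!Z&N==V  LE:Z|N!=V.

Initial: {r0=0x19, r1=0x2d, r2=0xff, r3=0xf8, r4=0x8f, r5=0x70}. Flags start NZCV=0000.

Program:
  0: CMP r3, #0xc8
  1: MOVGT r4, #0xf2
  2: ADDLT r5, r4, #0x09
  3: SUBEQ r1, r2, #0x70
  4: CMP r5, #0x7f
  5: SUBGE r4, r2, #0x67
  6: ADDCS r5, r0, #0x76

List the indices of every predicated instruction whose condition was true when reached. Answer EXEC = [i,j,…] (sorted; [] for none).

[0] flags=0010 → (cmp)
[1] flags=0010 GT?T → r4=0xf2
[2] flags=0010 LT?F → skip
[3] flags=0010 EQ?F → skip
[4] flags=1000 → (cmp)
[5] flags=1000 GE?F → skip
[6] flags=1000 CS?F → skip

EXEC = [1]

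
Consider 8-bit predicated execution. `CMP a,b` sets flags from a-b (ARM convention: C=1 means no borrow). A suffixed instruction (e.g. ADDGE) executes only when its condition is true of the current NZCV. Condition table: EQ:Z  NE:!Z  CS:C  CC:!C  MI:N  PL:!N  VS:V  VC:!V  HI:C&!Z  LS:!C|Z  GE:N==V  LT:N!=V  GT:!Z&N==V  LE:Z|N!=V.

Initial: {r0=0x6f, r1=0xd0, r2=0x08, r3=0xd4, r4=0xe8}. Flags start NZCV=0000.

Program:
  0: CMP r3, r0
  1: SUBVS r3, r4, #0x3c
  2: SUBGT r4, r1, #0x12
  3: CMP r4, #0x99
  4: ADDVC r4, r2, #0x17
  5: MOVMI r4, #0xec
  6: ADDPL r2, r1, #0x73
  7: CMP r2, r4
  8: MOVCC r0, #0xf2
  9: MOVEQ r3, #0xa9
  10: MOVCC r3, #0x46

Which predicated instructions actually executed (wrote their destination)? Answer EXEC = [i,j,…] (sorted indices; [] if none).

0: ✓ CMP  NZCV=0011
1: ✓ SUBVS  r3←0xac
2: · SUBGT
3: ✓ CMP  NZCV=0010
4: ✓ ADDVC  r4←0x1f
5: · MOVMI
6: ✓ ADDPL  r2←0x43
7: ✓ CMP  NZCV=0010
8: · MOVCC
9: · MOVEQ
10: · MOVCC

EXEC = [1,4,6]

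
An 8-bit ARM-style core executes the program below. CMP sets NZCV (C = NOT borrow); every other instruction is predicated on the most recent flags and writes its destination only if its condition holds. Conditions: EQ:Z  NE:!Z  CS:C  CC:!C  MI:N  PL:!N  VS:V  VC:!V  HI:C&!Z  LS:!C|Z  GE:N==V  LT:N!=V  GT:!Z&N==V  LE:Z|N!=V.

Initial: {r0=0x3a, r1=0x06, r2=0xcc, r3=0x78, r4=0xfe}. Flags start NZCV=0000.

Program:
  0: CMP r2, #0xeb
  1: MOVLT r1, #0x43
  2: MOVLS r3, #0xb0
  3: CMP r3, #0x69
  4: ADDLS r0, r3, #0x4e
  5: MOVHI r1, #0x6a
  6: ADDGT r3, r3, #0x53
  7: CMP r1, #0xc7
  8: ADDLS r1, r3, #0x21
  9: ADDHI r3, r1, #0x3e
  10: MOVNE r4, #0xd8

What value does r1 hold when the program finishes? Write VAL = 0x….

[0] flags=1000 → (cmp)
[1] flags=1000 LT?T → r1=0x43
[2] flags=1000 LS?T → r3=0xb0
[3] flags=0011 → (cmp)
[4] flags=0011 LS?F → skip
[5] flags=0011 HI?T → r1=0x6a
[6] flags=0011 GT?F → skip
[7] flags=1001 → (cmp)
[8] flags=1001 LS?T → r1=0xd1
[9] flags=1001 HI?F → skip
[10] flags=1001 NE?T → r4=0xd8

VAL = 0xd1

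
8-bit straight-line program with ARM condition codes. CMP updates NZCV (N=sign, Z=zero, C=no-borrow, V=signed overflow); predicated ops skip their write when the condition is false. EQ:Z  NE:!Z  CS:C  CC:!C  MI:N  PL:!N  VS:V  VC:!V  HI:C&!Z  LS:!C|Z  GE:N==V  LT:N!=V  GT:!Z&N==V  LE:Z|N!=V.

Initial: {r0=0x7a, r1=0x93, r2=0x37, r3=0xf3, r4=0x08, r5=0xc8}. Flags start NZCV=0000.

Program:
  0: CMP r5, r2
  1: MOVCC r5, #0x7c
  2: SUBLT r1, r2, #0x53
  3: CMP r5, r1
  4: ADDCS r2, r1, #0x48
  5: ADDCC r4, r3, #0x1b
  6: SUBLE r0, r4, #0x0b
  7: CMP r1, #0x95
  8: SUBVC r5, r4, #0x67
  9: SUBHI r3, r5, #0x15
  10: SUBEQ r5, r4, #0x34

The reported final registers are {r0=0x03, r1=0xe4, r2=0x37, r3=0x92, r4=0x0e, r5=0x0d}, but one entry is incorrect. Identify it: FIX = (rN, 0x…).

0: ✓ CMP  NZCV=1010
1: · MOVCC
2: ✓ SUBLT  r1←0xe4
3: ✓ CMP  NZCV=1000
4: · ADDCS
5: ✓ ADDCC  r4←0x0e
6: ✓ SUBLE  r0←0x03
7: ✓ CMP  NZCV=0010
8: ✓ SUBVC  r5←0xa7
9: ✓ SUBHI  r3←0x92
10: · SUBEQ

FIX = (r5, 0xa7)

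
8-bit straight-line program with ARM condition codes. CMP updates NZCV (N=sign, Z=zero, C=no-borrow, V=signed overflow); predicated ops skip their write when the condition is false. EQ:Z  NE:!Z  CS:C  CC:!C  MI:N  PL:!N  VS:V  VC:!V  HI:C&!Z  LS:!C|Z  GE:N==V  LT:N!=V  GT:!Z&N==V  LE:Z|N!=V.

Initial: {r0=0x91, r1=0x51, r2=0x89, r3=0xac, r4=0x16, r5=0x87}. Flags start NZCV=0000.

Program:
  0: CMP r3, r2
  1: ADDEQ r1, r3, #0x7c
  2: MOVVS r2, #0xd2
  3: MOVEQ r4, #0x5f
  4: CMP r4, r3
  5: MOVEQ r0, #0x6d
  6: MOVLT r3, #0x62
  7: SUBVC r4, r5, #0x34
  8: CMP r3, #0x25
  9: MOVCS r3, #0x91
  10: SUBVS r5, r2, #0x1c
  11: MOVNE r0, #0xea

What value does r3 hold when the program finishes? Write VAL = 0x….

VAL = 0x91

0: ✓ CMP  NZCV=0010
1: · ADDEQ
2: · MOVVS
3: · MOVEQ
4: ✓ CMP  NZCV=0000
5: · MOVEQ
6: · MOVLT
7: ✓ SUBVC  r4←0x53
8: ✓ CMP  NZCV=1010
9: ✓ MOVCS  r3←0x91
10: · SUBVS
11: ✓ MOVNE  r0←0xea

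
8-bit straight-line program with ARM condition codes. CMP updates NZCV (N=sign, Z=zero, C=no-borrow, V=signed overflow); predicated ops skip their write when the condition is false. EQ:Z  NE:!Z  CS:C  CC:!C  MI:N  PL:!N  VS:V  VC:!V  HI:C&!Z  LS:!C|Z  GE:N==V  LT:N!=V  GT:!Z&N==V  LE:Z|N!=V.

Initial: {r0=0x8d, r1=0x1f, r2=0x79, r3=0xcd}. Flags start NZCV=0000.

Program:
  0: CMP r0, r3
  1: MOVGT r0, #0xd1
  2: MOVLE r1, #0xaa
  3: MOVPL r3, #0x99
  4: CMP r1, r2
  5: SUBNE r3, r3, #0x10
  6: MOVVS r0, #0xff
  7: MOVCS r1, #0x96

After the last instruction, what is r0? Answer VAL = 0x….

VAL = 0xff

[0] flags=1000 → (cmp)
[1] flags=1000 GT?F → skip
[2] flags=1000 LE?T → r1=0xaa
[3] flags=1000 PL?F → skip
[4] flags=0011 → (cmp)
[5] flags=0011 NE?T → r3=0xbd
[6] flags=0011 VS?T → r0=0xff
[7] flags=0011 CS?T → r1=0x96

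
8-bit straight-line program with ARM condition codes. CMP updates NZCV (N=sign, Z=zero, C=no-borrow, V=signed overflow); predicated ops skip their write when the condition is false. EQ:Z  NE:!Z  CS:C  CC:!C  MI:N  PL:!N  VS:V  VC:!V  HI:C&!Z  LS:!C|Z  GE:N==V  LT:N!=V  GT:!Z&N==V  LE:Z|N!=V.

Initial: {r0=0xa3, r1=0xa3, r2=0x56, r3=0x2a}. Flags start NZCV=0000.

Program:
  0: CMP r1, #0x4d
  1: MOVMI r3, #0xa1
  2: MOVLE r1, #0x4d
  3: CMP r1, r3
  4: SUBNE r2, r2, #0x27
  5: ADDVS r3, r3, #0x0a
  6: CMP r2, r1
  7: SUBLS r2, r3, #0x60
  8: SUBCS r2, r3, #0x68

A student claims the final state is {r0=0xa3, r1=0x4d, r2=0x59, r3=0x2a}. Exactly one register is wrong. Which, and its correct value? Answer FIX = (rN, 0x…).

FIX = (r2, 0xca)

[0] flags=0011 → (cmp)
[1] flags=0011 MI?F → skip
[2] flags=0011 LE?T → r1=0x4d
[3] flags=0010 → (cmp)
[4] flags=0010 NE?T → r2=0x2f
[5] flags=0010 VS?F → skip
[6] flags=1000 → (cmp)
[7] flags=1000 LS?T → r2=0xca
[8] flags=1000 CS?F → skip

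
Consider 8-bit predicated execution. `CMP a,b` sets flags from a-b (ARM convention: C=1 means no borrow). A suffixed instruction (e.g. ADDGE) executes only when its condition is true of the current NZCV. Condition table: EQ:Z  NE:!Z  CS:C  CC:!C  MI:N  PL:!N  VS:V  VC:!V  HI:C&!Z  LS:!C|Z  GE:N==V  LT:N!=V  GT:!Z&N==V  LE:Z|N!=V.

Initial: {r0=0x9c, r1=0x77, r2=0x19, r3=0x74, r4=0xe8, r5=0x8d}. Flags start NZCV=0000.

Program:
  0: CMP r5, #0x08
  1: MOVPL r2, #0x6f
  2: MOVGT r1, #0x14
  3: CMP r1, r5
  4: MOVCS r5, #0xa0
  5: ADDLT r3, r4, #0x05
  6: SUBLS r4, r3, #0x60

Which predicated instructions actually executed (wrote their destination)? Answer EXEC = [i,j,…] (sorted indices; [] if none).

[0] flags=1010 → (cmp)
[1] flags=1010 PL?F → skip
[2] flags=1010 GT?F → skip
[3] flags=1001 → (cmp)
[4] flags=1001 CS?F → skip
[5] flags=1001 LT?F → skip
[6] flags=1001 LS?T → r4=0x14

EXEC = [6]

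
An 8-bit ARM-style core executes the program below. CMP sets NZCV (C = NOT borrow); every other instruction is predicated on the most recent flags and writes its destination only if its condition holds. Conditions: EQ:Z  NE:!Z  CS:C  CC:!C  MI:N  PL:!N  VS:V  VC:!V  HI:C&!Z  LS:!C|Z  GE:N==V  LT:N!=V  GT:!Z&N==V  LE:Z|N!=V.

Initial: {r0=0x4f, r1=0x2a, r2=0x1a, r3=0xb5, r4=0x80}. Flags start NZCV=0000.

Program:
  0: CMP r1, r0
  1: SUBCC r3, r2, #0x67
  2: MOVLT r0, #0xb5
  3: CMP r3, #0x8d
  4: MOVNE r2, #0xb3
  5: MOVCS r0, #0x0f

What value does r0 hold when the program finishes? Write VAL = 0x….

0: ✓ CMP  NZCV=1000
1: ✓ SUBCC  r3←0xb3
2: ✓ MOVLT  r0←0xb5
3: ✓ CMP  NZCV=0010
4: ✓ MOVNE  r2←0xb3
5: ✓ MOVCS  r0←0x0f

VAL = 0x0f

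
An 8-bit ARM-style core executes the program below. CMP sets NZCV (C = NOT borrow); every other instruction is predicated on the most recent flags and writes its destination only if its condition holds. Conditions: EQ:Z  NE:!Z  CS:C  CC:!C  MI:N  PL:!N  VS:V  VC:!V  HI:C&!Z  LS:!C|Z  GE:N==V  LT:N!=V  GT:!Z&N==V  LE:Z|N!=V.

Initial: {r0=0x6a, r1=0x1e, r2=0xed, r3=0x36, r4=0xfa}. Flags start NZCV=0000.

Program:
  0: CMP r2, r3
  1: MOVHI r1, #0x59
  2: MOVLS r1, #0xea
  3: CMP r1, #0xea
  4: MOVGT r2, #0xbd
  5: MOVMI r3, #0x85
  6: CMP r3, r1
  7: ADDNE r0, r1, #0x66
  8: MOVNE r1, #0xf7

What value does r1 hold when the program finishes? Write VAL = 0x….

VAL = 0xf7

[0] flags=1010 → (cmp)
[1] flags=1010 HI?T → r1=0x59
[2] flags=1010 LS?F → skip
[3] flags=0000 → (cmp)
[4] flags=0000 GT?T → r2=0xbd
[5] flags=0000 MI?F → skip
[6] flags=1000 → (cmp)
[7] flags=1000 NE?T → r0=0xbf
[8] flags=1000 NE?T → r1=0xf7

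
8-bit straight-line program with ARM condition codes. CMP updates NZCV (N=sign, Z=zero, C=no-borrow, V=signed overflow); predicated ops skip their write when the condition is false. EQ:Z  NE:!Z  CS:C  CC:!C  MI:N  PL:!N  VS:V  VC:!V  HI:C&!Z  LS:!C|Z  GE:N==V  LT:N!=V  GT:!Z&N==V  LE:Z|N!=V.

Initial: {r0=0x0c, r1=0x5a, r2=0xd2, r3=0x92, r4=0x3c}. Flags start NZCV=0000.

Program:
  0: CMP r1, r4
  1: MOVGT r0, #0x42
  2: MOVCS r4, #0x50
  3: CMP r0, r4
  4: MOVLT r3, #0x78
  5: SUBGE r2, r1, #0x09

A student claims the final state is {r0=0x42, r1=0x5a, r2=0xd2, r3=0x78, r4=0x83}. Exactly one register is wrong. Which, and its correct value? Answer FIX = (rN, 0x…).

FIX = (r4, 0x50)

[0] flags=0010 → (cmp)
[1] flags=0010 GT?T → r0=0x42
[2] flags=0010 CS?T → r4=0x50
[3] flags=1000 → (cmp)
[4] flags=1000 LT?T → r3=0x78
[5] flags=1000 GE?F → skip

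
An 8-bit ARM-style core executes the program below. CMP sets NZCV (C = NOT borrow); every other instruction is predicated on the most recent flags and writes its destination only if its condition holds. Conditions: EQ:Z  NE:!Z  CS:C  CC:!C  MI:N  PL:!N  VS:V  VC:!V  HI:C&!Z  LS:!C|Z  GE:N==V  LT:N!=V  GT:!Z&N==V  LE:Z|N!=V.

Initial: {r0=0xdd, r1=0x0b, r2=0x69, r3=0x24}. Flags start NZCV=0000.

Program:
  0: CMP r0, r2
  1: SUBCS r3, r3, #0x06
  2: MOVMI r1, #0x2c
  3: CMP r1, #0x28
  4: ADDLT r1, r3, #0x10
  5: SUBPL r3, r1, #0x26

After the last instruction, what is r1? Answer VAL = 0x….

0: ✓ CMP  NZCV=0011
1: ✓ SUBCS  r3←0x1e
2: · MOVMI
3: ✓ CMP  NZCV=1000
4: ✓ ADDLT  r1←0x2e
5: · SUBPL

VAL = 0x2e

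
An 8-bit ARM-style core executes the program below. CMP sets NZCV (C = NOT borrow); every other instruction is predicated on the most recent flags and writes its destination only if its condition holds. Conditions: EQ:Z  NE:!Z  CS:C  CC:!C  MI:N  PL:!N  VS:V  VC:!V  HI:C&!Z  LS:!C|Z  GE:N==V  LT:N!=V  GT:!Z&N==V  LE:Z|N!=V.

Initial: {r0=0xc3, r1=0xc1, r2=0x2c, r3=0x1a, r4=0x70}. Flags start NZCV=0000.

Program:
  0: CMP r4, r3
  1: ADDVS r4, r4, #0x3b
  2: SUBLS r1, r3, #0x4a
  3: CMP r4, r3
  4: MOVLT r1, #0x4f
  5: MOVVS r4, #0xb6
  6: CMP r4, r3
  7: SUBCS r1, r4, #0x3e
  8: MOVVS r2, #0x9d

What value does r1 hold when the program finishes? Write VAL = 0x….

VAL = 0x32

[0] flags=0010 → (cmp)
[1] flags=0010 VS?F → skip
[2] flags=0010 LS?F → skip
[3] flags=0010 → (cmp)
[4] flags=0010 LT?F → skip
[5] flags=0010 VS?F → skip
[6] flags=0010 → (cmp)
[7] flags=0010 CS?T → r1=0x32
[8] flags=0010 VS?F → skip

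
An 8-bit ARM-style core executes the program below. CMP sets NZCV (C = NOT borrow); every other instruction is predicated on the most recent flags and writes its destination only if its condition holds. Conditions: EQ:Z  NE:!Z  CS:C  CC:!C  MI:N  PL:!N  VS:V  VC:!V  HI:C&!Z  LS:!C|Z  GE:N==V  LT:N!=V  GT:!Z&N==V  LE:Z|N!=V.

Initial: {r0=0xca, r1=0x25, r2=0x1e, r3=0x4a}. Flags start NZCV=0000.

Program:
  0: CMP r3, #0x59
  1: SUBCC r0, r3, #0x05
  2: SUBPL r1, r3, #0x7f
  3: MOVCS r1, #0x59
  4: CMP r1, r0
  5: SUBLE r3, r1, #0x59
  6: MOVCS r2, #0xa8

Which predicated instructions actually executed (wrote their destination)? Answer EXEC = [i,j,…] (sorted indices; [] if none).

[0] flags=1000 → (cmp)
[1] flags=1000 CC?T → r0=0x45
[2] flags=1000 PL?F → skip
[3] flags=1000 CS?F → skip
[4] flags=1000 → (cmp)
[5] flags=1000 LE?T → r3=0xcc
[6] flags=1000 CS?F → skip

EXEC = [1,5]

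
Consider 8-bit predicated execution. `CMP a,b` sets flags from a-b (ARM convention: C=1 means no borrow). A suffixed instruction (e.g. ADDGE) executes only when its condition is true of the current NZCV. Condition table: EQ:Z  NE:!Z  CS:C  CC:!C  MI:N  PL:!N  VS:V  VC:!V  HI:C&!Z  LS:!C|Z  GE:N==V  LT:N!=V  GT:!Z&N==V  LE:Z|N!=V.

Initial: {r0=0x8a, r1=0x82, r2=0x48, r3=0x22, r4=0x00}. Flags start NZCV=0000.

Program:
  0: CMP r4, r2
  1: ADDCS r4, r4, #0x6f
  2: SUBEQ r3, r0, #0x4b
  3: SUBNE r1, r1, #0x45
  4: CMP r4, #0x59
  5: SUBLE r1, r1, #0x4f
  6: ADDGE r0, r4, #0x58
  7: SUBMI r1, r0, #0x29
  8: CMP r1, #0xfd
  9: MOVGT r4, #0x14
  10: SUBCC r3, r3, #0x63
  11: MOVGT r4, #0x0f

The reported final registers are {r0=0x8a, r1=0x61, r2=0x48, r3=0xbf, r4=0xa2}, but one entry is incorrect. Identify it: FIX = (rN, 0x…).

FIX = (r4, 0x0f)

0: ✓ CMP  NZCV=1000
1: · ADDCS
2: · SUBEQ
3: ✓ SUBNE  r1←0x3d
4: ✓ CMP  NZCV=1000
5: ✓ SUBLE  r1←0xee
6: · ADDGE
7: ✓ SUBMI  r1←0x61
8: ✓ CMP  NZCV=0000
9: ✓ MOVGT  r4←0x14
10: ✓ SUBCC  r3←0xbf
11: ✓ MOVGT  r4←0x0f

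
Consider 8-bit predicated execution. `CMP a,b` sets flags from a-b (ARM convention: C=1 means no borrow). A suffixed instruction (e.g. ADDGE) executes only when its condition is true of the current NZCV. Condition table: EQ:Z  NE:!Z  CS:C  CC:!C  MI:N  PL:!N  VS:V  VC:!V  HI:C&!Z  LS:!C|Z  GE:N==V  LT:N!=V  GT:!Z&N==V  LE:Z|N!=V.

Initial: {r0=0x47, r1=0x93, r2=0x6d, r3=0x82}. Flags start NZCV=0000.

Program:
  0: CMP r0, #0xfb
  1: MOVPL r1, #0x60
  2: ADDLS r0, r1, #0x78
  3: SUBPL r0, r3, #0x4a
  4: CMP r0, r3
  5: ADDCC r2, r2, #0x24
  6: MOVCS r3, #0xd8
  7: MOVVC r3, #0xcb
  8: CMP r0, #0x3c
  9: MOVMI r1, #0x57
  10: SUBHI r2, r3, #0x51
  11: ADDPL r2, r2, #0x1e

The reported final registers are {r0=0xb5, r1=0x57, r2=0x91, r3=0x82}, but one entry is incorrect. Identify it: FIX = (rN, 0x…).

0: ✓ CMP  NZCV=0000
1: ✓ MOVPL  r1←0x60
2: ✓ ADDLS  r0←0xd8
3: ✓ SUBPL  r0←0x38
4: ✓ CMP  NZCV=1001
5: ✓ ADDCC  r2←0x91
6: · MOVCS
7: · MOVVC
8: ✓ CMP  NZCV=1000
9: ✓ MOVMI  r1←0x57
10: · SUBHI
11: · ADDPL

FIX = (r0, 0x38)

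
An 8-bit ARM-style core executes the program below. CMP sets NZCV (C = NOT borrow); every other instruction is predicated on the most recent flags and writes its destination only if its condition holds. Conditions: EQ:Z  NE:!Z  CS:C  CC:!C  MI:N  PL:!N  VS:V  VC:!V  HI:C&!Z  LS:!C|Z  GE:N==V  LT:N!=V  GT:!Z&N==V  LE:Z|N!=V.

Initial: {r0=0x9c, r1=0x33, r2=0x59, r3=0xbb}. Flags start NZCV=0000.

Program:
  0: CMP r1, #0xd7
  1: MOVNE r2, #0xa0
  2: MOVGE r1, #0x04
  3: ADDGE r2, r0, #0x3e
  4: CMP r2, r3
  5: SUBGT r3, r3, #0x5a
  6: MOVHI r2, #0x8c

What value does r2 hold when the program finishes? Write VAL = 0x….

VAL = 0x8c

[0] flags=0000 → (cmp)
[1] flags=0000 NE?T → r2=0xa0
[2] flags=0000 GE?T → r1=0x04
[3] flags=0000 GE?T → r2=0xda
[4] flags=0010 → (cmp)
[5] flags=0010 GT?T → r3=0x61
[6] flags=0010 HI?T → r2=0x8c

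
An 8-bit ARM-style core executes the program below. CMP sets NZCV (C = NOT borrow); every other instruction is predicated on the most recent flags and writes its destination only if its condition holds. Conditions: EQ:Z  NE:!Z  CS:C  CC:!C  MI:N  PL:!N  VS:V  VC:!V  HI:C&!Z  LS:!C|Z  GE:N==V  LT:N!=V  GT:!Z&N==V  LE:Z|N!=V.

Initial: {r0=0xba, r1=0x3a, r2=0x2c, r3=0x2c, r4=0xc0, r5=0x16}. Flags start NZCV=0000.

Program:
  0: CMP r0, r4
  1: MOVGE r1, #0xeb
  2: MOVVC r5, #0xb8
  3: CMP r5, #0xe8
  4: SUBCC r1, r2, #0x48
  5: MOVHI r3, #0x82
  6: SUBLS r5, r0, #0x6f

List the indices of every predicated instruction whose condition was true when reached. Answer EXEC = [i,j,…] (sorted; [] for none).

[0] flags=1000 → (cmp)
[1] flags=1000 GE?F → skip
[2] flags=1000 VC?T → r5=0xb8
[3] flags=1000 → (cmp)
[4] flags=1000 CC?T → r1=0xe4
[5] flags=1000 HI?F → skip
[6] flags=1000 LS?T → r5=0x4b

EXEC = [2,4,6]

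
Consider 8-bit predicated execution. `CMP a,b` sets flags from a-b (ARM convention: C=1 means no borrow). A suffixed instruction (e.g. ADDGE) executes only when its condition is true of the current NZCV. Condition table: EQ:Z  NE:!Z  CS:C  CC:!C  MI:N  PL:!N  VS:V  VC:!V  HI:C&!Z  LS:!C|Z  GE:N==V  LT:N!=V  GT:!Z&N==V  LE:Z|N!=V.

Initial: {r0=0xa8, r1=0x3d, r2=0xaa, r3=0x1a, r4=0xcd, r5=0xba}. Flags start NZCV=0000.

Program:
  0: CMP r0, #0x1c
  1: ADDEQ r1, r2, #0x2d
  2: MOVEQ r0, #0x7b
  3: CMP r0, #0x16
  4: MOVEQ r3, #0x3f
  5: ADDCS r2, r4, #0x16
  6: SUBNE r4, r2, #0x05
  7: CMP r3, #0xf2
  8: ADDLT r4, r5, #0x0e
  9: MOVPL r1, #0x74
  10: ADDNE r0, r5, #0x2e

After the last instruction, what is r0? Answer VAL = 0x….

VAL = 0xe8

[0] flags=1010 → (cmp)
[1] flags=1010 EQ?F → skip
[2] flags=1010 EQ?F → skip
[3] flags=1010 → (cmp)
[4] flags=1010 EQ?F → skip
[5] flags=1010 CS?T → r2=0xe3
[6] flags=1010 NE?T → r4=0xde
[7] flags=0000 → (cmp)
[8] flags=0000 LT?F → skip
[9] flags=0000 PL?T → r1=0x74
[10] flags=0000 NE?T → r0=0xe8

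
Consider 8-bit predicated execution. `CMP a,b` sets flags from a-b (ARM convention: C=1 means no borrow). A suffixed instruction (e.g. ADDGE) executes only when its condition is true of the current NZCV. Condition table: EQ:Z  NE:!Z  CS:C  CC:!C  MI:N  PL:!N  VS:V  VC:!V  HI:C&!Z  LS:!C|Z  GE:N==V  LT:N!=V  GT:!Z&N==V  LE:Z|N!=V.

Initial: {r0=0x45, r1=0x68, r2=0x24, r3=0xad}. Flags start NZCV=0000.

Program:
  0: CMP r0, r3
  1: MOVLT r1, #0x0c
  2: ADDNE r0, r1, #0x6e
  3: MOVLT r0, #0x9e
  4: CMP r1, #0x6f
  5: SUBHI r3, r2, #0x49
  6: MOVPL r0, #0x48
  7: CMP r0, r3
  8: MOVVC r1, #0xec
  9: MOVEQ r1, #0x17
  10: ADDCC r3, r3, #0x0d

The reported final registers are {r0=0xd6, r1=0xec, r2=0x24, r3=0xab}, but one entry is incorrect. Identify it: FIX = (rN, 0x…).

FIX = (r3, 0xad)

[0] flags=1001 → (cmp)
[1] flags=1001 LT?F → skip
[2] flags=1001 NE?T → r0=0xd6
[3] flags=1001 LT?F → skip
[4] flags=1000 → (cmp)
[5] flags=1000 HI?F → skip
[6] flags=1000 PL?F → skip
[7] flags=0010 → (cmp)
[8] flags=0010 VC?T → r1=0xec
[9] flags=0010 EQ?F → skip
[10] flags=0010 CC?F → skip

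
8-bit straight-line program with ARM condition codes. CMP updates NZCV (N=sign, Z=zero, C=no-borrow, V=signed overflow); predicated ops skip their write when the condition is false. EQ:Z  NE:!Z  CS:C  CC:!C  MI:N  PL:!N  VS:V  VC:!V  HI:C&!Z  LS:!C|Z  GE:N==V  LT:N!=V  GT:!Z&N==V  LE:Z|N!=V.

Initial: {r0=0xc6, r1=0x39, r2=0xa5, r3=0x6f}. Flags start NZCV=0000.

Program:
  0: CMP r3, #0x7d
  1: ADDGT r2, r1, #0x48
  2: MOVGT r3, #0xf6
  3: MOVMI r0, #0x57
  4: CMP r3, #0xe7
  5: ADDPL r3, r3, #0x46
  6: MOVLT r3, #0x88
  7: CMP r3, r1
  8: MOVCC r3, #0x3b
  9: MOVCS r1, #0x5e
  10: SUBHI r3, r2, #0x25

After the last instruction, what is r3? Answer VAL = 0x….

[0] flags=1000 → (cmp)
[1] flags=1000 GT?F → skip
[2] flags=1000 GT?F → skip
[3] flags=1000 MI?T → r0=0x57
[4] flags=1001 → (cmp)
[5] flags=1001 PL?F → skip
[6] flags=1001 LT?F → skip
[7] flags=0010 → (cmp)
[8] flags=0010 CC?F → skip
[9] flags=0010 CS?T → r1=0x5e
[10] flags=0010 HI?T → r3=0x80

VAL = 0x80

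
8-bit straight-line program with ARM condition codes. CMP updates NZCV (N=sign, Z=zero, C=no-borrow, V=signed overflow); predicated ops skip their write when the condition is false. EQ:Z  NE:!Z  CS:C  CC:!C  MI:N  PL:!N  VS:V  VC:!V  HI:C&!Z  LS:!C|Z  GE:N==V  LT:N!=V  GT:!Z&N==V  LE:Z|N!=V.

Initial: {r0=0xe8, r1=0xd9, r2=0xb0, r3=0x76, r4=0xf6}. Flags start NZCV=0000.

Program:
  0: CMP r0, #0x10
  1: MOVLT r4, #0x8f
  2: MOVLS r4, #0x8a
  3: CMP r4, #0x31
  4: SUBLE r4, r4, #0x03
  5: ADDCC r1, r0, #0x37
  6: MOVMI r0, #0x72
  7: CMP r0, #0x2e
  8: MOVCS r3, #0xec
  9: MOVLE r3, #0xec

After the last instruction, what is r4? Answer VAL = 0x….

[0] flags=1010 → (cmp)
[1] flags=1010 LT?T → r4=0x8f
[2] flags=1010 LS?F → skip
[3] flags=0011 → (cmp)
[4] flags=0011 LE?T → r4=0x8c
[5] flags=0011 CC?F → skip
[6] flags=0011 MI?F → skip
[7] flags=1010 → (cmp)
[8] flags=1010 CS?T → r3=0xec
[9] flags=1010 LE?T → r3=0xec

VAL = 0x8c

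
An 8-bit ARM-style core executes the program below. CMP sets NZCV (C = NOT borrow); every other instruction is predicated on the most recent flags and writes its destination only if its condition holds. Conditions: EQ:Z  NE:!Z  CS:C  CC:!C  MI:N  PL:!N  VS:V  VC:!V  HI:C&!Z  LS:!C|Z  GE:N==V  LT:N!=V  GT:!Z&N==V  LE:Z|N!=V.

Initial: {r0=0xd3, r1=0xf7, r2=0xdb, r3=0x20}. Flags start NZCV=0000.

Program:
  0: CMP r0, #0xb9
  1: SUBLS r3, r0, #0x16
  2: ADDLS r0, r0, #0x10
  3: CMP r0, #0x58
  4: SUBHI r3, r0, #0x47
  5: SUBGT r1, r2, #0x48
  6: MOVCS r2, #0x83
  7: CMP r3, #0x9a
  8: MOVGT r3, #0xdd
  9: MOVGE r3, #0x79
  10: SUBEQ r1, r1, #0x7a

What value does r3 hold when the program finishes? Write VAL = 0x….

[0] flags=0010 → (cmp)
[1] flags=0010 LS?F → skip
[2] flags=0010 LS?F → skip
[3] flags=0011 → (cmp)
[4] flags=0011 HI?T → r3=0x8c
[5] flags=0011 GT?F → skip
[6] flags=0011 CS?T → r2=0x83
[7] flags=1000 → (cmp)
[8] flags=1000 GT?F → skip
[9] flags=1000 GE?F → skip
[10] flags=1000 EQ?F → skip

VAL = 0x8c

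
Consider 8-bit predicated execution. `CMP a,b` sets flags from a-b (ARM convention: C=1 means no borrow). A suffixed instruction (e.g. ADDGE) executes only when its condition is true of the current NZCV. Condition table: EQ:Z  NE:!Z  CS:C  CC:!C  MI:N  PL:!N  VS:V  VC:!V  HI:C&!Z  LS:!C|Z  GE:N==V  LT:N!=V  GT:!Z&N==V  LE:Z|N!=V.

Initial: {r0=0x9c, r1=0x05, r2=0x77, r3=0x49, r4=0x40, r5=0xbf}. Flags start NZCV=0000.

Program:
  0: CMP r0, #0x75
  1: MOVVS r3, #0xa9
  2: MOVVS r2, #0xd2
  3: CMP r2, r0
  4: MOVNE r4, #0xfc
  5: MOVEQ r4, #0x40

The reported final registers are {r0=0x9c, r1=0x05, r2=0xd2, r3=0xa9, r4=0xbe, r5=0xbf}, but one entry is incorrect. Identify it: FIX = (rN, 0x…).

FIX = (r4, 0xfc)

[0] flags=0011 → (cmp)
[1] flags=0011 VS?T → r3=0xa9
[2] flags=0011 VS?T → r2=0xd2
[3] flags=0010 → (cmp)
[4] flags=0010 NE?T → r4=0xfc
[5] flags=0010 EQ?F → skip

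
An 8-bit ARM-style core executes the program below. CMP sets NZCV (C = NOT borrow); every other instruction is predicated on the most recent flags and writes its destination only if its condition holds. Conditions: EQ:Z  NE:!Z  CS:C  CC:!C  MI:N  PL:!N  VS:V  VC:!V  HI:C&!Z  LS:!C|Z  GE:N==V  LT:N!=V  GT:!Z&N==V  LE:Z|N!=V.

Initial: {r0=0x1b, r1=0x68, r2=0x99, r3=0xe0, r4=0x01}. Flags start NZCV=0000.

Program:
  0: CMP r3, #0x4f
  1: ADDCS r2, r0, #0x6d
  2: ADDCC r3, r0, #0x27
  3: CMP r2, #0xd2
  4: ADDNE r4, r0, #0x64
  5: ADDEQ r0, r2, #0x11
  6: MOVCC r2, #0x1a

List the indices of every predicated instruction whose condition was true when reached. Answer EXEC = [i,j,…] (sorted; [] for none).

EXEC = [1,4,6]

[0] flags=1010 → (cmp)
[1] flags=1010 CS?T → r2=0x88
[2] flags=1010 CC?F → skip
[3] flags=1000 → (cmp)
[4] flags=1000 NE?T → r4=0x7f
[5] flags=1000 EQ?F → skip
[6] flags=1000 CC?T → r2=0x1a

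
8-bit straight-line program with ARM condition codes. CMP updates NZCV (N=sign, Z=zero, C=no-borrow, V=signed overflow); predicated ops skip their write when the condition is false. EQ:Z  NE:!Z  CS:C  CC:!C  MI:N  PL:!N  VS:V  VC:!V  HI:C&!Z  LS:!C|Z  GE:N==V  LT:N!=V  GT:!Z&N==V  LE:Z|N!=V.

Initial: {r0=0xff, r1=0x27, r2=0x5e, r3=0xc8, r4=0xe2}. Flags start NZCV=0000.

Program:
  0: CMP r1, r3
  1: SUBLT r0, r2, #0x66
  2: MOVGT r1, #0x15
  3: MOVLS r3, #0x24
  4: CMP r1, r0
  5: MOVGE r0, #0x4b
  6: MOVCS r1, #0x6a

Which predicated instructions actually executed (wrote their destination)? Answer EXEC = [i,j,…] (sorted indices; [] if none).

0: ✓ CMP  NZCV=0000
1: · SUBLT
2: ✓ MOVGT  r1←0x15
3: ✓ MOVLS  r3←0x24
4: ✓ CMP  NZCV=0000
5: ✓ MOVGE  r0←0x4b
6: · MOVCS

EXEC = [2,3,5]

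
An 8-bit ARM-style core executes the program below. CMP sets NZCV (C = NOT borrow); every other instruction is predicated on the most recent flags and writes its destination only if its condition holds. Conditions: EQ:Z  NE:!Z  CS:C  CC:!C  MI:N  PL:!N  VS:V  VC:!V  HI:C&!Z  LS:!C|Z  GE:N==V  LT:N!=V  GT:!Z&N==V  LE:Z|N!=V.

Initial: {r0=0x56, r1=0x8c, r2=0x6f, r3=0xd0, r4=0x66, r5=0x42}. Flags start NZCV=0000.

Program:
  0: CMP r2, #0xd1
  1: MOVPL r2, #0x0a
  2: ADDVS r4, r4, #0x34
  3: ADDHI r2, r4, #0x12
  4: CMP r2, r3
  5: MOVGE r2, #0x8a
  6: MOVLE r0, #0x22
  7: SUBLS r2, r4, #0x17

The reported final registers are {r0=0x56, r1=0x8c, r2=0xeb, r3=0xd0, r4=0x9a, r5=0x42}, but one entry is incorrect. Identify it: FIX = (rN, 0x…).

FIX = (r2, 0x83)

[0] flags=1001 → (cmp)
[1] flags=1001 PL?F → skip
[2] flags=1001 VS?T → r4=0x9a
[3] flags=1001 HI?F → skip
[4] flags=1001 → (cmp)
[5] flags=1001 GE?T → r2=0x8a
[6] flags=1001 LE?F → skip
[7] flags=1001 LS?T → r2=0x83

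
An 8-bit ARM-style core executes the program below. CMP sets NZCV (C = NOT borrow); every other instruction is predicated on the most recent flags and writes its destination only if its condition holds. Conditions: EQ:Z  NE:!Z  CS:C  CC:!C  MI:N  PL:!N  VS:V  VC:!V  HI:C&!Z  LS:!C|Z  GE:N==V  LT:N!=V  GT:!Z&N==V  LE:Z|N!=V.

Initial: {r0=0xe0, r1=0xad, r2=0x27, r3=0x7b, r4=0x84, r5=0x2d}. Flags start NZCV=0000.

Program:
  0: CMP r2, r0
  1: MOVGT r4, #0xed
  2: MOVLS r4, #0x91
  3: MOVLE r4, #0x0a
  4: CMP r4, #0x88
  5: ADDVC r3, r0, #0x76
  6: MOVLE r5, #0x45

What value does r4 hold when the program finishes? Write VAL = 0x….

VAL = 0x91

[0] flags=0000 → (cmp)
[1] flags=0000 GT?T → r4=0xed
[2] flags=0000 LS?T → r4=0x91
[3] flags=0000 LE?F → skip
[4] flags=0010 → (cmp)
[5] flags=0010 VC?T → r3=0x56
[6] flags=0010 LE?F → skip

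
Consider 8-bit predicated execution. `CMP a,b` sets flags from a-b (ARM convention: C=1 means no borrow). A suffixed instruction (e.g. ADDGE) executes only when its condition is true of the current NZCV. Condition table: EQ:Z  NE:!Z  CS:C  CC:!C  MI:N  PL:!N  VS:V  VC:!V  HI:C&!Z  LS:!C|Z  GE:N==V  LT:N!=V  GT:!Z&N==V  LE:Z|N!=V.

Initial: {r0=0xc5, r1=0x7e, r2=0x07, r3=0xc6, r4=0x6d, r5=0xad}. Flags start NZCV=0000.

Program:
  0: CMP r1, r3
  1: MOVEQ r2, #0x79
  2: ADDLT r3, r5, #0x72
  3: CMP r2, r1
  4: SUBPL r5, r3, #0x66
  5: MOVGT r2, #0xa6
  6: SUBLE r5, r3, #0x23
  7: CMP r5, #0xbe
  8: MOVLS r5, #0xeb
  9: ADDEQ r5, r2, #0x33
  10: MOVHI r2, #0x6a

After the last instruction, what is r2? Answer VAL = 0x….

0: ✓ CMP  NZCV=1001
1: · MOVEQ
2: · ADDLT
3: ✓ CMP  NZCV=1000
4: · SUBPL
5: · MOVGT
6: ✓ SUBLE  r5←0xa3
7: ✓ CMP  NZCV=1000
8: ✓ MOVLS  r5←0xeb
9: · ADDEQ
10: · MOVHI

VAL = 0x07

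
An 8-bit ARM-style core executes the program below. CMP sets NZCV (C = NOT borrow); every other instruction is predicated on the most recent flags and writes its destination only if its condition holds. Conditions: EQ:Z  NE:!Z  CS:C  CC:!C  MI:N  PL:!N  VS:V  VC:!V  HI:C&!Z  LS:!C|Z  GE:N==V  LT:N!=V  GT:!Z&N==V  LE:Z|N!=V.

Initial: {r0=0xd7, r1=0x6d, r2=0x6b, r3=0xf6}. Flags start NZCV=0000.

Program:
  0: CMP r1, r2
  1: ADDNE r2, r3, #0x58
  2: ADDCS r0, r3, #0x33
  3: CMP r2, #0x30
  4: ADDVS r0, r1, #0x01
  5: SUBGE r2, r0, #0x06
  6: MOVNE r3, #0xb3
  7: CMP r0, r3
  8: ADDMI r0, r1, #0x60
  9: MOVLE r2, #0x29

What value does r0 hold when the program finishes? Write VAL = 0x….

0: ✓ CMP  NZCV=0010
1: ✓ ADDNE  r2←0x4e
2: ✓ ADDCS  r0←0x29
3: ✓ CMP  NZCV=0010
4: · ADDVS
5: ✓ SUBGE  r2←0x23
6: ✓ MOVNE  r3←0xb3
7: ✓ CMP  NZCV=0000
8: · ADDMI
9: · MOVLE

VAL = 0x29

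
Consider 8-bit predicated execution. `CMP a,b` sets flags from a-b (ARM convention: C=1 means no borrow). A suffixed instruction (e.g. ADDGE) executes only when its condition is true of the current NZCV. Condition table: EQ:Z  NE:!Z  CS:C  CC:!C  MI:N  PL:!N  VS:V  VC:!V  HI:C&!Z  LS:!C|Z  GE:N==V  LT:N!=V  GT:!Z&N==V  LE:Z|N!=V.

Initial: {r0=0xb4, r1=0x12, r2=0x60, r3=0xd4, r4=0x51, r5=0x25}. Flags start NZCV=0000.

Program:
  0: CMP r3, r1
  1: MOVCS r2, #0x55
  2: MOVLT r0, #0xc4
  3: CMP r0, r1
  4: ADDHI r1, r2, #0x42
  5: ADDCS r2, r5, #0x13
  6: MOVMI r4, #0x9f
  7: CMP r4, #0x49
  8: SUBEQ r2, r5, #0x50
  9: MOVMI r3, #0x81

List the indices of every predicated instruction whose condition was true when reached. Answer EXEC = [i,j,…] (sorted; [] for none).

[0] flags=1010 → (cmp)
[1] flags=1010 CS?T → r2=0x55
[2] flags=1010 LT?T → r0=0xc4
[3] flags=1010 → (cmp)
[4] flags=1010 HI?T → r1=0x97
[5] flags=1010 CS?T → r2=0x38
[6] flags=1010 MI?T → r4=0x9f
[7] flags=0011 → (cmp)
[8] flags=0011 EQ?F → skip
[9] flags=0011 MI?F → skip

EXEC = [1,2,4,5,6]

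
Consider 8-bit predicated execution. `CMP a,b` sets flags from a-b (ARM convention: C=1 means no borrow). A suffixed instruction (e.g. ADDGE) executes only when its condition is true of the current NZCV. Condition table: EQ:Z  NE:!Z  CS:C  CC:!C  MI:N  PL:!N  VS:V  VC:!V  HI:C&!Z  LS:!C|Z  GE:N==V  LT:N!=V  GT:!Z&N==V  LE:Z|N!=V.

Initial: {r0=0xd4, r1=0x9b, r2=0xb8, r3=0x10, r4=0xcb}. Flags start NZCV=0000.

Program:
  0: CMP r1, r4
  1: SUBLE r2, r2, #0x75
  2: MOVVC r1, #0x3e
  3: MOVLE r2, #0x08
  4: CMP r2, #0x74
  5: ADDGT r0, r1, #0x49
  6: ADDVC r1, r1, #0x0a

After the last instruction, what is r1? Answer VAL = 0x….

VAL = 0x48

0: ✓ CMP  NZCV=1000
1: ✓ SUBLE  r2←0x43
2: ✓ MOVVC  r1←0x3e
3: ✓ MOVLE  r2←0x08
4: ✓ CMP  NZCV=1000
5: · ADDGT
6: ✓ ADDVC  r1←0x48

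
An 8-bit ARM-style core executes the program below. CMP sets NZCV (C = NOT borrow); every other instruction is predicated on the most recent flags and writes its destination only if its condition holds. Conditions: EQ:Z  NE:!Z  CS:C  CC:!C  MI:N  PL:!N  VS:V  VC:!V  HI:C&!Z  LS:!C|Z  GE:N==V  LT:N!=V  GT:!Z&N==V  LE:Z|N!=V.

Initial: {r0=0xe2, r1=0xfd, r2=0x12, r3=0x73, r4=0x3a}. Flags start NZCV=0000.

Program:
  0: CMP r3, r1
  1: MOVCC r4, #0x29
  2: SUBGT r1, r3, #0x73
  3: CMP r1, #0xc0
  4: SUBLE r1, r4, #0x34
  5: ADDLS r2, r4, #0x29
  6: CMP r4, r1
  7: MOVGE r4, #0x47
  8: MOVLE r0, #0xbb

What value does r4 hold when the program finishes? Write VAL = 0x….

0: ✓ CMP  NZCV=0000
1: ✓ MOVCC  r4←0x29
2: ✓ SUBGT  r1←0x00
3: ✓ CMP  NZCV=0000
4: · SUBLE
5: ✓ ADDLS  r2←0x52
6: ✓ CMP  NZCV=0010
7: ✓ MOVGE  r4←0x47
8: · MOVLE

VAL = 0x47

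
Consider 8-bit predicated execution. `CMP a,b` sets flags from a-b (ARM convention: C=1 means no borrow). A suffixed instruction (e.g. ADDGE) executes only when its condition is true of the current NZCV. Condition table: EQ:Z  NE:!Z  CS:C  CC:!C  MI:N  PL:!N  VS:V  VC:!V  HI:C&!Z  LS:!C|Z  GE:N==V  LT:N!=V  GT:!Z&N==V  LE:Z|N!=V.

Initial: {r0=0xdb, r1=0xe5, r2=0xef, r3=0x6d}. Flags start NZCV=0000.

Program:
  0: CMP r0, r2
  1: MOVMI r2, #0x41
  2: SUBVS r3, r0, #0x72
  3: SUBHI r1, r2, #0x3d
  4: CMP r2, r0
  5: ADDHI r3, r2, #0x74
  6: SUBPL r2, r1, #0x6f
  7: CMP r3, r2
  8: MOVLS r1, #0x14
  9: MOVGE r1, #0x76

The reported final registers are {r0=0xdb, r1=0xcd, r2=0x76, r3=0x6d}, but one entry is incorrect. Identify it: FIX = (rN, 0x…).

FIX = (r1, 0x14)

0: ✓ CMP  NZCV=1000
1: ✓ MOVMI  r2←0x41
2: · SUBVS
3: · SUBHI
4: ✓ CMP  NZCV=0000
5: · ADDHI
6: ✓ SUBPL  r2←0x76
7: ✓ CMP  NZCV=1000
8: ✓ MOVLS  r1←0x14
9: · MOVGE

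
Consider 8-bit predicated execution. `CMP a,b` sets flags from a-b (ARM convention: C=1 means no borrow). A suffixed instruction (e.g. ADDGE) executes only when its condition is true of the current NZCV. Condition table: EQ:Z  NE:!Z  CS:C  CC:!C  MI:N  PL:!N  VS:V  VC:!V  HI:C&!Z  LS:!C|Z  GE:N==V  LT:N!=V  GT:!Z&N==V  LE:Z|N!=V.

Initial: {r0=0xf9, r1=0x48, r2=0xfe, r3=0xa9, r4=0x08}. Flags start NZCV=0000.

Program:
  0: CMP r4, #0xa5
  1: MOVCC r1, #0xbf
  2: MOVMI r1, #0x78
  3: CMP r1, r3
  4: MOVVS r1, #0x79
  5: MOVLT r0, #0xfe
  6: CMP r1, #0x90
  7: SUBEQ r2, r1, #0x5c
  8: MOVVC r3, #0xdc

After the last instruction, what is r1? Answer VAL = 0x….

0: ✓ CMP  NZCV=0000
1: ✓ MOVCC  r1←0xbf
2: · MOVMI
3: ✓ CMP  NZCV=0010
4: · MOVVS
5: · MOVLT
6: ✓ CMP  NZCV=0010
7: · SUBEQ
8: ✓ MOVVC  r3←0xdc

VAL = 0xbf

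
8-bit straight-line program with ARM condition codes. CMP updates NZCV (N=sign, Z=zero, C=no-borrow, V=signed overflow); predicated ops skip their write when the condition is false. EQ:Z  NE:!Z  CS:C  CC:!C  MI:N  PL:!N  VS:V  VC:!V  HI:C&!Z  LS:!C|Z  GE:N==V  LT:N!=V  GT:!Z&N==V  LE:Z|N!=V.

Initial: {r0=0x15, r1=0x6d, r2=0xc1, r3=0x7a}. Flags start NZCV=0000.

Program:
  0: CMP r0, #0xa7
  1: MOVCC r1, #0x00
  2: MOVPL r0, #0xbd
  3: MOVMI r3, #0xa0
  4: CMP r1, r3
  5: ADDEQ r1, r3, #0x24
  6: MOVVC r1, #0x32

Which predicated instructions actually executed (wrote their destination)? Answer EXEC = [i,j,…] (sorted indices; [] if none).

0: ✓ CMP  NZCV=0000
1: ✓ MOVCC  r1←0x00
2: ✓ MOVPL  r0←0xbd
3: · MOVMI
4: ✓ CMP  NZCV=1000
5: · ADDEQ
6: ✓ MOVVC  r1←0x32

EXEC = [1,2,6]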